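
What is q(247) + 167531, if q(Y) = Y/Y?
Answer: 167532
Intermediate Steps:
q(Y) = 1
q(247) + 167531 = 1 + 167531 = 167532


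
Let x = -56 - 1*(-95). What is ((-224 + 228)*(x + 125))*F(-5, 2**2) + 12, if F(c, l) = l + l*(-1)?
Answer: 12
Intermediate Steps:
F(c, l) = 0 (F(c, l) = l - l = 0)
x = 39 (x = -56 + 95 = 39)
((-224 + 228)*(x + 125))*F(-5, 2**2) + 12 = ((-224 + 228)*(39 + 125))*0 + 12 = (4*164)*0 + 12 = 656*0 + 12 = 0 + 12 = 12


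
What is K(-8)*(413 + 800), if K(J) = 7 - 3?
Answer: 4852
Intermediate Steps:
K(J) = 4
K(-8)*(413 + 800) = 4*(413 + 800) = 4*1213 = 4852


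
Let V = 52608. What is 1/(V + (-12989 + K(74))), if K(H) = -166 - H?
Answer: 1/39379 ≈ 2.5394e-5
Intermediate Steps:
1/(V + (-12989 + K(74))) = 1/(52608 + (-12989 + (-166 - 1*74))) = 1/(52608 + (-12989 + (-166 - 74))) = 1/(52608 + (-12989 - 240)) = 1/(52608 - 13229) = 1/39379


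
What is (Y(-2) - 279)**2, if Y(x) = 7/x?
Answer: 319225/4 ≈ 79806.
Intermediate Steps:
(Y(-2) - 279)**2 = (7/(-2) - 279)**2 = (7*(-1/2) - 279)**2 = (-7/2 - 279)**2 = (-565/2)**2 = 319225/4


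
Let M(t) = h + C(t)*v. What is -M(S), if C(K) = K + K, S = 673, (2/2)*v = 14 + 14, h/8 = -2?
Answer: -37672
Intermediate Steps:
h = -16 (h = 8*(-2) = -16)
v = 28 (v = 14 + 14 = 28)
C(K) = 2*K
M(t) = -16 + 56*t (M(t) = -16 + (2*t)*28 = -16 + 56*t)
-M(S) = -(-16 + 56*673) = -(-16 + 37688) = -1*37672 = -37672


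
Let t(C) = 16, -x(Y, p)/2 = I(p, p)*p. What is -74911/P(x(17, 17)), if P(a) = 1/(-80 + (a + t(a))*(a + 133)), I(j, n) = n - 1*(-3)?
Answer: -27202281608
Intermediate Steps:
I(j, n) = 3 + n (I(j, n) = n + 3 = 3 + n)
x(Y, p) = -2*p*(3 + p) (x(Y, p) = -2*(3 + p)*p = -2*p*(3 + p))
P(a) = 1/(-80 + (16 + a)*(133 + a)) (P(a) = 1/(-80 + (a + 16)*(a + 133)) = 1/(-80 + (16 + a)*(133 + a)))
-74911/P(x(17, 17)) = -(-7436564792 + 74911*1156*(3 + 17)²) = -74911/(1/(2048 + (-2*17*20)² + 149*(-2*17*20))) = -74911/(1/(2048 + (-680)² + 149*(-680))) = -74911/(1/(2048 + 462400 - 101320)) = -74911/(1/363128) = -74911/1/363128 = -74911*363128 = -27202281608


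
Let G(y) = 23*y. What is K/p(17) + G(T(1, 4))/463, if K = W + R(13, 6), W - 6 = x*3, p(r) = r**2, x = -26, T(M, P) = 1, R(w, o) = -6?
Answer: -29467/133807 ≈ -0.22022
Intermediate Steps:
W = -72 (W = 6 - 26*3 = 6 - 78 = -72)
K = -78 (K = -72 - 6 = -78)
K/p(17) + G(T(1, 4))/463 = -78/(17**2) + (23*1)/463 = -78/289 + 23*(1/463) = -78*1/289 + 23/463 = -78/289 + 23/463 = -29467/133807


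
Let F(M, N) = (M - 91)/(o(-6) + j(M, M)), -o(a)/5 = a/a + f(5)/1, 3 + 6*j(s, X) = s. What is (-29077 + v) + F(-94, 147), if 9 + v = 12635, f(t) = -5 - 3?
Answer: -1860073/113 ≈ -16461.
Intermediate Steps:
f(t) = -8
j(s, X) = -½ + s/6
v = 12626 (v = -9 + 12635 = 12626)
o(a) = 35 (o(a) = -5*(a/a - 8/1) = -5*(1 - 8*1) = -5*(1 - 8) = -5*(-7) = 35)
F(M, N) = (-91 + M)/(69/2 + M/6) (F(M, N) = (M - 91)/(35 + (-½ + M/6)) = (-91 + M)/(69/2 + M/6))
(-29077 + v) + F(-94, 147) = (-29077 + 12626) + 6*(-91 - 94)/(207 - 94) = -16451 + 6*(-185)/113 = -16451 + 6*(1/113)*(-185) = -16451 - 1110/113 = -1860073/113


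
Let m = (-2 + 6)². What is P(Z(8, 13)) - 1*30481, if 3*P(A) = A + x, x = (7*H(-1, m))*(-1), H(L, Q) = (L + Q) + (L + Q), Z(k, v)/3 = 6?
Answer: -30545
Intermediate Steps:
m = 16 (m = 4² = 16)
Z(k, v) = 18 (Z(k, v) = 3*6 = 18)
H(L, Q) = 2*L + 2*Q
x = -210 (x = (7*(2*(-1) + 2*16))*(-1) = (7*(-2 + 32))*(-1) = (7*30)*(-1) = 210*(-1) = -210)
P(A) = -70 + A/3 (P(A) = (A - 210)/3 = (-210 + A)/3 = -70 + A/3)
P(Z(8, 13)) - 1*30481 = (-70 + (⅓)*18) - 1*30481 = (-70 + 6) - 30481 = -64 - 30481 = -30545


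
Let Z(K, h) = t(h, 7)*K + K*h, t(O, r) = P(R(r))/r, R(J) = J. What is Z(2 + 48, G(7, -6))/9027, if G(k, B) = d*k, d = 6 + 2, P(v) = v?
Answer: 950/3009 ≈ 0.31572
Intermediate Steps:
d = 8
t(O, r) = 1 (t(O, r) = r/r = 1)
G(k, B) = 8*k
Z(K, h) = K + K*h (Z(K, h) = 1*K + K*h = K + K*h)
Z(2 + 48, G(7, -6))/9027 = ((2 + 48)*(1 + 8*7))/9027 = (50*(1 + 56))*(1/9027) = (50*57)*(1/9027) = 2850*(1/9027) = 950/3009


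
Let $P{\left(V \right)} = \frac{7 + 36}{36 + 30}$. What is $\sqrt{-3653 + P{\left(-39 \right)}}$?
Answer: $\frac{i \sqrt{15909630}}{66} \approx 60.435 i$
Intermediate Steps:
$P{\left(V \right)} = \frac{43}{66}$
$\sqrt{-3653 + P{\left(-39 \right)}} = \sqrt{-3653 + \frac{43}{66}} = \sqrt{- \frac{241055}{66}} = \frac{i \sqrt{15909630}}{66}$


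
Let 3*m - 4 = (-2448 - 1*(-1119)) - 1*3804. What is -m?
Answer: 5129/3 ≈ 1709.7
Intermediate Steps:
m = -5129/3 (m = 4/3 + ((-2448 - 1*(-1119)) - 1*3804)/3 = 4/3 + ((-2448 + 1119) - 3804)/3 = 4/3 + (-1329 - 3804)/3 = 4/3 + (1/3)*(-5133) = 4/3 - 1711 = -5129/3 ≈ -1709.7)
-m = -1*(-5129/3) = 5129/3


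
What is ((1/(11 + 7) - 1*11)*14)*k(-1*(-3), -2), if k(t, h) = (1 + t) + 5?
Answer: -1379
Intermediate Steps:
k(t, h) = 6 + t
((1/(11 + 7) - 1*11)*14)*k(-1*(-3), -2) = ((1/(11 + 7) - 1*11)*14)*(6 - 1*(-3)) = ((1/18 - 11)*14)*(6 + 3) = ((1/18 - 11)*14)*9 = -197/18*14*9 = -1379/9*9 = -1379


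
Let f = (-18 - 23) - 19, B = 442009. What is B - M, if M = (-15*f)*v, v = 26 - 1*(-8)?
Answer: 411409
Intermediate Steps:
f = -60 (f = -41 - 19 = -60)
v = 34 (v = 26 + 8 = 34)
M = 30600 (M = -15*(-60)*34 = 900*34 = 30600)
B - M = 442009 - 1*30600 = 442009 - 30600 = 411409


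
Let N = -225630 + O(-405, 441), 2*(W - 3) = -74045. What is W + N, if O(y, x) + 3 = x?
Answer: -524423/2 ≈ -2.6221e+5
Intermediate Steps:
W = -74039/2 (W = 3 + (1/2)*(-74045) = 3 - 74045/2 = -74039/2 ≈ -37020.)
O(y, x) = -3 + x
N = -225192 (N = -225630 + (-3 + 441) = -225630 + 438 = -225192)
W + N = -74039/2 - 225192 = -524423/2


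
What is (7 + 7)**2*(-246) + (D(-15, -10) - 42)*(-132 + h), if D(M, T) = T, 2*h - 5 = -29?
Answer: -40728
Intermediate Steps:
h = -12 (h = 5/2 + (1/2)*(-29) = 5/2 - 29/2 = -12)
(7 + 7)**2*(-246) + (D(-15, -10) - 42)*(-132 + h) = (7 + 7)**2*(-246) + (-10 - 42)*(-132 - 12) = 14**2*(-246) - 52*(-144) = 196*(-246) + 7488 = -48216 + 7488 = -40728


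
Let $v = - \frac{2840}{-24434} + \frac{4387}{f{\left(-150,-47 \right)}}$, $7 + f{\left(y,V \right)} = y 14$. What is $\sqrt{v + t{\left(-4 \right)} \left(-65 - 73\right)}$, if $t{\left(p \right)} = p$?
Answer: $\frac{\sqrt{7437924625394019}}{3677317} \approx 23.453$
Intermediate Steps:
$f{\left(y,V \right)} = -7 + 14 y$ ($f{\left(y,V \right)} = -7 + y 14 = -7 + 14 y$)
$v = - \frac{50604039}{25741219}$ ($v = - \frac{2840}{-24434} + \frac{4387}{-7 + 14 \left(-150\right)} = \left(-2840\right) \left(- \frac{1}{24434}\right) + \frac{4387}{-7 - 2100} = \frac{1420}{12217} + \frac{4387}{-2107} = \frac{1420}{12217} + 4387 \left(- \frac{1}{2107}\right) = \frac{1420}{12217} - \frac{4387}{2107} = - \frac{50604039}{25741219} \approx -1.9659$)
$\sqrt{v + t{\left(-4 \right)} \left(-65 - 73\right)} = \sqrt{- \frac{50604039}{25741219} - 4 \left(-65 - 73\right)} = \sqrt{- \frac{50604039}{25741219} - -552} = \sqrt{- \frac{50604039}{25741219} + 552} = \sqrt{\frac{14158548849}{25741219}} = \frac{\sqrt{7437924625394019}}{3677317}$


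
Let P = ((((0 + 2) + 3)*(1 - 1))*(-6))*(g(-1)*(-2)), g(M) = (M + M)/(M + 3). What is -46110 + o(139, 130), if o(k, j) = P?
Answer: -46110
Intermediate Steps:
g(M) = 2*M/(3 + M) (g(M) = (2*M)/(3 + M) = 2*M/(3 + M))
P = 0 (P = ((((0 + 2) + 3)*(1 - 1))*(-6))*((2*(-1)/(3 - 1))*(-2)) = (((2 + 3)*0)*(-6))*((2*(-1)/2)*(-2)) = ((5*0)*(-6))*((2*(-1)*(½))*(-2)) = (0*(-6))*(-1*(-2)) = 0*2 = 0)
o(k, j) = 0
-46110 + o(139, 130) = -46110 + 0 = -46110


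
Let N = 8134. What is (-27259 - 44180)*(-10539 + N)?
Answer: 171810795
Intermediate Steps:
(-27259 - 44180)*(-10539 + N) = (-27259 - 44180)*(-10539 + 8134) = -71439*(-2405) = 171810795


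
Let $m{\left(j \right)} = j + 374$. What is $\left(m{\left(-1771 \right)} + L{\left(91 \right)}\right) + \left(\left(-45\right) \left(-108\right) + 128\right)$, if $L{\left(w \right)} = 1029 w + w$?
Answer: $97321$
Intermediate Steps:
$m{\left(j \right)} = 374 + j$
$L{\left(w \right)} = 1030 w$
$\left(m{\left(-1771 \right)} + L{\left(91 \right)}\right) + \left(\left(-45\right) \left(-108\right) + 128\right) = \left(\left(374 - 1771\right) + 1030 \cdot 91\right) + \left(\left(-45\right) \left(-108\right) + 128\right) = \left(-1397 + 93730\right) + \left(4860 + 128\right) = 92333 + 4988 = 97321$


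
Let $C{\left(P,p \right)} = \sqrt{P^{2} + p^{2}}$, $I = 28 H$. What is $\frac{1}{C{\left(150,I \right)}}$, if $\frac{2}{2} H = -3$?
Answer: $\frac{\sqrt{821}}{4926} \approx 0.0058167$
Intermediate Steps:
$H = -3$
$I = -84$ ($I = 28 \left(-3\right) = -84$)
$\frac{1}{C{\left(150,I \right)}} = \frac{1}{\sqrt{150^{2} + \left(-84\right)^{2}}} = \frac{1}{\sqrt{22500 + 7056}} = \frac{1}{\sqrt{29556}} = \frac{1}{6 \sqrt{821}} = \frac{\sqrt{821}}{4926}$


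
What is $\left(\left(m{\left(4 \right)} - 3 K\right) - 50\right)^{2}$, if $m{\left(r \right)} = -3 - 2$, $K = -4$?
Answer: $1849$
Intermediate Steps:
$m{\left(r \right)} = -5$ ($m{\left(r \right)} = -3 - 2 = -5$)
$\left(\left(m{\left(4 \right)} - 3 K\right) - 50\right)^{2} = \left(\left(-5 - -12\right) - 50\right)^{2} = \left(\left(-5 + 12\right) - 50\right)^{2} = \left(7 - 50\right)^{2} = \left(-43\right)^{2} = 1849$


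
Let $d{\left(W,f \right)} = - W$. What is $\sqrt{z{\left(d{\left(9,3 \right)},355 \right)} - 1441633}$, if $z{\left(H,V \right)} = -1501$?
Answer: $i \sqrt{1443134} \approx 1201.3 i$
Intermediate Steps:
$\sqrt{z{\left(d{\left(9,3 \right)},355 \right)} - 1441633} = \sqrt{-1501 - 1441633} = \sqrt{-1443134} = i \sqrt{1443134}$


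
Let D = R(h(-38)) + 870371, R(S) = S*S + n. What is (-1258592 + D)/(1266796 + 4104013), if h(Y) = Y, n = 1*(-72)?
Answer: -386849/5370809 ≈ -0.072028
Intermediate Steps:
n = -72
R(S) = -72 + S**2 (R(S) = S*S - 72 = S**2 - 72 = -72 + S**2)
D = 871743 (D = (-72 + (-38)**2) + 870371 = (-72 + 1444) + 870371 = 1372 + 870371 = 871743)
(-1258592 + D)/(1266796 + 4104013) = (-1258592 + 871743)/(1266796 + 4104013) = -386849/5370809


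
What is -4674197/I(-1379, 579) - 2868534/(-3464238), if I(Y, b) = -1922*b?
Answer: 3230790751063/642522614574 ≈ 5.0283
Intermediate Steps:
-4674197/I(-1379, 579) - 2868534/(-3464238) = -4674197/((-1922*579)) - 2868534/(-3464238) = -4674197/(-1112838) - 2868534*(-1/3464238) = -4674197*(-1/1112838) + 478089/577373 = 4674197/1112838 + 478089/577373 = 3230790751063/642522614574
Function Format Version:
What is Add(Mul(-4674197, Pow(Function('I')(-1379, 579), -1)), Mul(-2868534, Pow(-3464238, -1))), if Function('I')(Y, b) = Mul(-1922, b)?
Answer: Rational(3230790751063, 642522614574) ≈ 5.0283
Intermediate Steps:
Add(Mul(-4674197, Pow(Function('I')(-1379, 579), -1)), Mul(-2868534, Pow(-3464238, -1))) = Add(Mul(-4674197, Pow(Mul(-1922, 579), -1)), Mul(-2868534, Pow(-3464238, -1))) = Add(Mul(-4674197, Pow(-1112838, -1)), Mul(-2868534, Rational(-1, 3464238))) = Add(Mul(-4674197, Rational(-1, 1112838)), Rational(478089, 577373)) = Add(Rational(4674197, 1112838), Rational(478089, 577373)) = Rational(3230790751063, 642522614574)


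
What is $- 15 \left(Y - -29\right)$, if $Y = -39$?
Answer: $150$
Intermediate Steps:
$- 15 \left(Y - -29\right) = - 15 \left(-39 - -29\right) = - 15 \left(-39 + 29\right) = \left(-15\right) \left(-10\right) = 150$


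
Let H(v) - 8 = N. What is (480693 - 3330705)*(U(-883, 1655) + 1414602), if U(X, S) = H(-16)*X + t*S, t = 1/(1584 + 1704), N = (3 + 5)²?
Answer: -1055021038637643/274 ≈ -3.8504e+12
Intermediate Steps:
N = 64 (N = 8² = 64)
H(v) = 72 (H(v) = 8 + 64 = 72)
t = 1/3288 ≈ 0.00030414
U(X, S) = 72*X + S/3288
(480693 - 3330705)*(U(-883, 1655) + 1414602) = (480693 - 3330705)*((72*(-883) + (1/3288)*1655) + 1414602) = -2850012*((-63576 + 1655/3288) + 1414602) = -2850012*(-209036233/3288 + 1414602) = -2850012*4442175143/3288 = -1055021038637643/274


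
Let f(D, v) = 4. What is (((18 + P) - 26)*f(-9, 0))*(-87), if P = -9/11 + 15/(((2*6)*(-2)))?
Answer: 72297/22 ≈ 3286.2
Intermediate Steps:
P = -127/88 (P = -9*1/11 + 15/((12*(-2))) = -9/11 + 15/(-24) = -9/11 + 15*(-1/24) = -9/11 - 5/8 = -127/88 ≈ -1.4432)
(((18 + P) - 26)*f(-9, 0))*(-87) = (((18 - 127/88) - 26)*4)*(-87) = ((1457/88 - 26)*4)*(-87) = -831/88*4*(-87) = -831/22*(-87) = 72297/22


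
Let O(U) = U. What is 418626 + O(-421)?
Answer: 418205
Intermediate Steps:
418626 + O(-421) = 418626 - 421 = 418205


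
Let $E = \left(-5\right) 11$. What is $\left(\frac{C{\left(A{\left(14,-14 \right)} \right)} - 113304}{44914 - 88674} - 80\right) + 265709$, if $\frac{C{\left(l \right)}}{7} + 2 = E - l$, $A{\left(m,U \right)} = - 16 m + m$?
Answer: $\frac{11624037273}{43760} \approx 2.6563 \cdot 10^{5}$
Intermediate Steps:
$A{\left(m,U \right)} = - 15 m$
$E = -55$
$C{\left(l \right)} = -399 - 7 l$ ($C{\left(l \right)} = -14 + 7 \left(-55 - l\right) = -14 - \left(385 + 7 l\right) = -399 - 7 l$)
$\left(\frac{C{\left(A{\left(14,-14 \right)} \right)} - 113304}{44914 - 88674} - 80\right) + 265709 = \left(\frac{\left(-399 - 7 \left(\left(-15\right) 14\right)\right) - 113304}{44914 - 88674} - 80\right) + 265709 = \left(\frac{\left(-399 - -1470\right) - 113304}{-43760} - 80\right) + 265709 = \left(\left(\left(-399 + 1470\right) - 113304\right) \left(- \frac{1}{43760}\right) - 80\right) + 265709 = \left(\left(1071 - 113304\right) \left(- \frac{1}{43760}\right) - 80\right) + 265709 = \left(\left(-112233\right) \left(- \frac{1}{43760}\right) - 80\right) + 265709 = \left(\frac{112233}{43760} - 80\right) + 265709 = - \frac{3388567}{43760} + 265709 = \frac{11624037273}{43760}$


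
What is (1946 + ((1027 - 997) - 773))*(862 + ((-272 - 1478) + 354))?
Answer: -642402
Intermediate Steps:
(1946 + ((1027 - 997) - 773))*(862 + ((-272 - 1478) + 354)) = (1946 + (30 - 773))*(862 + (-1750 + 354)) = (1946 - 743)*(862 - 1396) = 1203*(-534) = -642402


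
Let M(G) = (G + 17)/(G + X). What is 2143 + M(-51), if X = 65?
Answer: 14984/7 ≈ 2140.6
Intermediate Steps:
M(G) = (17 + G)/(65 + G) (M(G) = (G + 17)/(G + 65) = (17 + G)/(65 + G))
2143 + M(-51) = 2143 + (17 - 51)/(65 - 51) = 2143 - 34/14 = 2143 + (1/14)*(-34) = 2143 - 17/7 = 14984/7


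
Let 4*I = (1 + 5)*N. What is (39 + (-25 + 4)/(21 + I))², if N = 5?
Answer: 528529/361 ≈ 1464.1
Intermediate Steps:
I = 15/2 (I = ((1 + 5)*5)/4 = (6*5)/4 = (¼)*30 = 15/2 ≈ 7.5000)
(39 + (-25 + 4)/(21 + I))² = (39 + (-25 + 4)/(21 + 15/2))² = (39 - 21/57/2)² = (39 - 21*2/57)² = (39 - 14/19)² = (727/19)² = 528529/361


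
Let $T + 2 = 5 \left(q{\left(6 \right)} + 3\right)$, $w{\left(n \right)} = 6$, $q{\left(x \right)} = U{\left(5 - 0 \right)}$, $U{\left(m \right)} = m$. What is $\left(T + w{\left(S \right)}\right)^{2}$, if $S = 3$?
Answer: $1936$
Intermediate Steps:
$q{\left(x \right)} = 5$ ($q{\left(x \right)} = 5 - 0 = 5 + 0 = 5$)
$T = 38$ ($T = -2 + 5 \left(5 + 3\right) = -2 + 5 \cdot 8 = -2 + 40 = 38$)
$\left(T + w{\left(S \right)}\right)^{2} = \left(38 + 6\right)^{2} = 44^{2} = 1936$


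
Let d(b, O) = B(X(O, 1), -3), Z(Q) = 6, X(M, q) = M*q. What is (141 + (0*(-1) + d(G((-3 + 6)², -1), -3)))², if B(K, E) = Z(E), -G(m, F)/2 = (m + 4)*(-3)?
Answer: 21609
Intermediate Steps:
G(m, F) = 24 + 6*m (G(m, F) = -2*(m + 4)*(-3) = -2*(4 + m)*(-3) = -2*(-12 - 3*m) = 24 + 6*m)
B(K, E) = 6
d(b, O) = 6
(141 + (0*(-1) + d(G((-3 + 6)², -1), -3)))² = (141 + (0*(-1) + 6))² = (141 + (0 + 6))² = (141 + 6)² = 147² = 21609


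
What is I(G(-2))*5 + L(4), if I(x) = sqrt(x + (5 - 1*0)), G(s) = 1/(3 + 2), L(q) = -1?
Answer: -1 + sqrt(130) ≈ 10.402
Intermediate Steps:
G(s) = 1/5
I(x) = sqrt(5 + x) (I(x) = sqrt(x + (5 + 0)) = sqrt(x + 5) = sqrt(5 + x))
I(G(-2))*5 + L(4) = sqrt(5 + 1/5)*5 - 1 = sqrt(26/5)*5 - 1 = (sqrt(130)/5)*5 - 1 = sqrt(130) - 1 = -1 + sqrt(130)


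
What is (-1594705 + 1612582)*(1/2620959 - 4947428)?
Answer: -77270388417024509/873653 ≈ -8.8445e+10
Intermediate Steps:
(-1594705 + 1612582)*(1/2620959 - 4947428) = 17877*(1/2620959 - 4947428) = 17877*(-12967005943451/2620959) = -77270388417024509/873653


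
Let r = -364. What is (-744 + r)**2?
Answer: 1227664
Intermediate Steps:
(-744 + r)**2 = (-744 - 364)**2 = (-1108)**2 = 1227664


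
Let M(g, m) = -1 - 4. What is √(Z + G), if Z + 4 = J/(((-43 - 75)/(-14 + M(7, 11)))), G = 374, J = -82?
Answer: 3*√138001/59 ≈ 18.889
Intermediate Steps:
M(g, m) = -5
Z = -1015/59 (Z = -4 - 82*(-14 - 5)/(-43 - 75) = -4 - 82/((-118/(-19))) = -4 - 82/((-118*(-1/19))) = -4 - 82/118/19 = -4 - 82*19/118 = -4 - 779/59 = -1015/59 ≈ -17.203)
√(Z + G) = √(-1015/59 + 374) = √(21051/59) = 3*√138001/59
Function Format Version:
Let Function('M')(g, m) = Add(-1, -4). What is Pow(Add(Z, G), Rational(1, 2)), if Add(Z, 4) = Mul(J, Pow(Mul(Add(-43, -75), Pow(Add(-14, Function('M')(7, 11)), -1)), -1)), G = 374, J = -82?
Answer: Mul(Rational(3, 59), Pow(138001, Rational(1, 2))) ≈ 18.889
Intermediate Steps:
Function('M')(g, m) = -5
Z = Rational(-1015, 59) (Z = Add(-4, Mul(-82, Pow(Mul(Add(-43, -75), Pow(Add(-14, -5), -1)), -1))) = Add(-4, Mul(-82, Pow(Mul(-118, Pow(-19, -1)), -1))) = Add(-4, Mul(-82, Pow(Mul(-118, Rational(-1, 19)), -1))) = Add(-4, Mul(-82, Pow(Rational(118, 19), -1))) = Add(-4, Mul(-82, Rational(19, 118))) = Add(-4, Rational(-779, 59)) = Rational(-1015, 59) ≈ -17.203)
Pow(Add(Z, G), Rational(1, 2)) = Pow(Add(Rational(-1015, 59), 374), Rational(1, 2)) = Pow(Rational(21051, 59), Rational(1, 2)) = Mul(Rational(3, 59), Pow(138001, Rational(1, 2)))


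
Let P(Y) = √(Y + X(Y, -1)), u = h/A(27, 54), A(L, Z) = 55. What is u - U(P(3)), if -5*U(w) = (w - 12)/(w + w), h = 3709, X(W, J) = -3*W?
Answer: 7429/110 + I*√6/5 ≈ 67.536 + 0.4899*I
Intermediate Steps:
u = 3709/55 ≈ 67.436
P(Y) = √2*√(-Y) (P(Y) = √(Y - 3*Y) = √(-2*Y) = √2*√(-Y))
U(w) = -(-12 + w)/(10*w) (U(w) = -(w - 12)/(5*(w + w)) = -(-12 + w)/(5*(2*w)) = -(-12 + w)*1/(2*w)/5 = -(-12 + w)/(10*w))
u - U(P(3)) = 3709/55 - (12 - √2*√(-1*3))/(10*(√2*√(-1*3))) = 3709/55 - (12 - √2*√(-3))/(10*(√2*√(-3))) = 3709/55 - (12 - √2*I*√3)/(10*(√2*(I*√3))) = 3709/55 - (12 - I*√6)/(10*(I*√6)) = 3709/55 - (-I*√6/6)*(12 - I*√6)/10 = 3709/55 - (-1)*I*√6*(12 - I*√6)/60 = 3709/55 + I*√6*(12 - I*√6)/60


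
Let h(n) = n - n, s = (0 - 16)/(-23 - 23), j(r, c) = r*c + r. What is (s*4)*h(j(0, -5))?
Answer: 0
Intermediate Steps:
j(r, c) = r + c*r (j(r, c) = c*r + r = r + c*r)
s = 8/23 (s = -16/(-46) = -16*(-1/46) = 8/23 ≈ 0.34783)
h(n) = 0
(s*4)*h(j(0, -5)) = ((8/23)*4)*0 = (32/23)*0 = 0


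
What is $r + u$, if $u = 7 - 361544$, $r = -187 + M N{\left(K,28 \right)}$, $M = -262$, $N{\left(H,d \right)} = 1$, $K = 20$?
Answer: $-361986$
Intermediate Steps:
$r = -449$ ($r = -187 - 262 = -449$)
$u = -361537$ ($u = 7 - 361544 = -361537$)
$r + u = -449 - 361537 = -361986$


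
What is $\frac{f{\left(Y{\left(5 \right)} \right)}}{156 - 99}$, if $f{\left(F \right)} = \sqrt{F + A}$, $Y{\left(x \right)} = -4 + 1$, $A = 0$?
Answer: $\frac{i \sqrt{3}}{57} \approx 0.030387 i$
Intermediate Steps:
$Y{\left(x \right)} = -3$
$f{\left(F \right)} = \sqrt{F}$ ($f{\left(F \right)} = \sqrt{F + 0} = \sqrt{F}$)
$\frac{f{\left(Y{\left(5 \right)} \right)}}{156 - 99} = \frac{\sqrt{-3}}{156 - 99} = \frac{i \sqrt{3}}{57}$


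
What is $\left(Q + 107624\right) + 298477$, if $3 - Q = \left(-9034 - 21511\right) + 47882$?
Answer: $388767$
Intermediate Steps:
$Q = -17334$ ($Q = 3 - \left(\left(-9034 - 21511\right) + 47882\right) = 3 - \left(-30545 + 47882\right) = 3 - 17337 = -17334$)
$\left(Q + 107624\right) + 298477 = \left(-17334 + 107624\right) + 298477 = 90290 + 298477 = 388767$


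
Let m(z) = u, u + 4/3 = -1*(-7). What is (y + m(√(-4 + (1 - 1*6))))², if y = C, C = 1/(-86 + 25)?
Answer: 1069156/33489 ≈ 31.926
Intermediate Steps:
u = 17/3 (u = -4/3 - 1*(-7) = -4/3 + 7 = 17/3 ≈ 5.6667)
m(z) = 17/3
C = -1/61 (C = 1/(-61) = -1/61 ≈ -0.016393)
y = -1/61 ≈ -0.016393
(y + m(√(-4 + (1 - 1*6))))² = (-1/61 + 17/3)² = (1034/183)² = 1069156/33489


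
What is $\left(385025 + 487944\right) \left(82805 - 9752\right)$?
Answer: $63773004357$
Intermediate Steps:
$\left(385025 + 487944\right) \left(82805 - 9752\right) = 872969 \cdot 73053 = 63773004357$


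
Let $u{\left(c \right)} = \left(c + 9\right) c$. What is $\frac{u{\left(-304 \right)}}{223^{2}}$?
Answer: $\frac{89680}{49729} \approx 1.8034$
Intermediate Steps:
$u{\left(c \right)} = c \left(9 + c\right)$ ($u{\left(c \right)} = \left(9 + c\right) c = c \left(9 + c\right)$)
$\frac{u{\left(-304 \right)}}{223^{2}} = \frac{\left(-304\right) \left(9 - 304\right)}{223^{2}} = \frac{\left(-304\right) \left(-295\right)}{49729} = 89680 \cdot \frac{1}{49729} = \frac{89680}{49729}$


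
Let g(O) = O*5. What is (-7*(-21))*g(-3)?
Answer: -2205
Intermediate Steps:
g(O) = 5*O
(-7*(-21))*g(-3) = (-7*(-21))*(5*(-3)) = 147*(-15) = -2205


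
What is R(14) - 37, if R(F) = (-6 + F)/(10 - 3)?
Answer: -251/7 ≈ -35.857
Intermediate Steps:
R(F) = -6/7 + F/7 (R(F) = (-6 + F)/7 = (-6 + F)*(1/7) = -6/7 + F/7)
R(14) - 37 = (-6/7 + (1/7)*14) - 37 = (-6/7 + 2) - 37 = 8/7 - 37 = -251/7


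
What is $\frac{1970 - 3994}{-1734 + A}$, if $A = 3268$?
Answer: $- \frac{1012}{767} \approx -1.3194$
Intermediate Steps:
$\frac{1970 - 3994}{-1734 + A} = \frac{1970 - 3994}{-1734 + 3268} = - \frac{2024}{1534} = \left(-2024\right) \frac{1}{1534} = - \frac{1012}{767}$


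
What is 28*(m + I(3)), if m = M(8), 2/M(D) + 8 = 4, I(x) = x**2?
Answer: 238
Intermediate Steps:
M(D) = -1/2 (M(D) = 2/(-8 + 4) = 2/(-4) = 2*(-1/4) = -1/2)
m = -1/2 ≈ -0.50000
28*(m + I(3)) = 28*(-1/2 + 3**2) = 28*(-1/2 + 9) = 28*(17/2) = 238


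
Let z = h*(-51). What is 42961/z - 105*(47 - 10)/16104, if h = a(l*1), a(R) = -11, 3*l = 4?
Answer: 20898923/273768 ≈ 76.338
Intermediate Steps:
l = 4/3 (l = (1/3)*4 = 4/3 ≈ 1.3333)
h = -11
z = 561 (z = -11*(-51) = 561)
42961/z - 105*(47 - 10)/16104 = 42961/561 - 105*(47 - 10)/16104 = 42961*(1/561) - 105*37*(1/16104) = 42961/561 - 3885*1/16104 = 42961/561 - 1295/5368 = 20898923/273768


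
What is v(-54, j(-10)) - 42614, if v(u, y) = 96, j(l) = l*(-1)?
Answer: -42518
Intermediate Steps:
j(l) = -l
v(-54, j(-10)) - 42614 = 96 - 42614 = -42518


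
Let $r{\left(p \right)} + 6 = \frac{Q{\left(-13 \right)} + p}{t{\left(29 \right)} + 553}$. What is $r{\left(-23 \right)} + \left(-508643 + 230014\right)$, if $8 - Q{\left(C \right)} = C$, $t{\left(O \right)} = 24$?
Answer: $- \frac{160772397}{577} \approx -2.7864 \cdot 10^{5}$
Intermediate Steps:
$Q{\left(C \right)} = 8 - C$
$r{\left(p \right)} = - \frac{3441}{577} + \frac{p}{577}$ ($r{\left(p \right)} = -6 + \frac{\left(8 - -13\right) + p}{24 + 553} = -6 + \frac{\left(8 + 13\right) + p}{577} = -6 + \left(21 + p\right) \frac{1}{577} = -6 + \left(\frac{21}{577} + \frac{p}{577}\right) = - \frac{3441}{577} + \frac{p}{577}$)
$r{\left(-23 \right)} + \left(-508643 + 230014\right) = \left(- \frac{3441}{577} + \frac{1}{577} \left(-23\right)\right) + \left(-508643 + 230014\right) = \left(- \frac{3441}{577} - \frac{23}{577}\right) - 278629 = - \frac{3464}{577} - 278629 = - \frac{160772397}{577}$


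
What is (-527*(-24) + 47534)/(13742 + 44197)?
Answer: 60182/57939 ≈ 1.0387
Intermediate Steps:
(-527*(-24) + 47534)/(13742 + 44197) = (12648 + 47534)/57939 = 60182*(1/57939) = 60182/57939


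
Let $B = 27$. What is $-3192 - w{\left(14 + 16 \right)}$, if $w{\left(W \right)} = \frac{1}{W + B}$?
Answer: $- \frac{181945}{57} \approx -3192.0$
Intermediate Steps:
$w{\left(W \right)} = \frac{1}{27 + W}$ ($w{\left(W \right)} = \frac{1}{W + 27} = \frac{1}{27 + W}$)
$-3192 - w{\left(14 + 16 \right)} = -3192 - \frac{1}{27 + \left(14 + 16\right)} = -3192 - \frac{1}{27 + 30} = -3192 - \frac{1}{57} = - \frac{181945}{57}$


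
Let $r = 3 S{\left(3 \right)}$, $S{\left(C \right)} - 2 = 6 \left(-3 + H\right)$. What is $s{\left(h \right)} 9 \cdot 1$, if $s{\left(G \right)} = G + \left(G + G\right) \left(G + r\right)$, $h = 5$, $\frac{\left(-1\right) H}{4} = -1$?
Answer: $2655$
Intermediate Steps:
$H = 4$ ($H = \left(-4\right) \left(-1\right) = 4$)
$S{\left(C \right)} = 8$ ($S{\left(C \right)} = 2 + 6 \left(-3 + 4\right) = 2 + 6 \cdot 1 = 2 + 6 = 8$)
$r = 24$ ($r = 3 \cdot 8 = 24$)
$s{\left(G \right)} = G + 2 G \left(24 + G\right)$ ($s{\left(G \right)} = G + \left(G + G\right) \left(G + 24\right) = G + 2 G \left(24 + G\right)$)
$s{\left(h \right)} 9 \cdot 1 = 5 \left(49 + 2 \cdot 5\right) 9 \cdot 1 = 5 \left(49 + 10\right) 9 \cdot 1 = 5 \cdot 59 \cdot 9 \cdot 1 = 295 \cdot 9 \cdot 1 = 2655 \cdot 1 = 2655$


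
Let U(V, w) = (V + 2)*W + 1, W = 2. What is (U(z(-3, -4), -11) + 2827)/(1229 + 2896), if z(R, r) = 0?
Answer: 944/1375 ≈ 0.68655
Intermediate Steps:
U(V, w) = 5 + 2*V (U(V, w) = (V + 2)*2 + 1 = (2 + V)*2 + 1 = (4 + 2*V) + 1 = 5 + 2*V)
(U(z(-3, -4), -11) + 2827)/(1229 + 2896) = ((5 + 2*0) + 2827)/(1229 + 2896) = ((5 + 0) + 2827)/4125 = (5 + 2827)*(1/4125) = 2832*(1/4125) = 944/1375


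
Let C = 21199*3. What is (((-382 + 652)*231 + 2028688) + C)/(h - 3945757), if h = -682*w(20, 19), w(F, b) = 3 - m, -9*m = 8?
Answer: -19391895/35535683 ≈ -0.54570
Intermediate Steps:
m = -8/9 (m = -1/9*8 = -8/9 ≈ -0.88889)
w(F, b) = 35/9 (w(F, b) = 3 - 1*(-8/9) = 3 + 8/9 = 35/9)
h = -23870/9 (h = -682*35/9 = -23870/9 ≈ -2652.2)
C = 63597
(((-382 + 652)*231 + 2028688) + C)/(h - 3945757) = (((-382 + 652)*231 + 2028688) + 63597)/(-23870/9 - 3945757) = ((270*231 + 2028688) + 63597)/(-35535683/9) = ((62370 + 2028688) + 63597)*(-9/35535683) = (2091058 + 63597)*(-9/35535683) = 2154655*(-9/35535683) = -19391895/35535683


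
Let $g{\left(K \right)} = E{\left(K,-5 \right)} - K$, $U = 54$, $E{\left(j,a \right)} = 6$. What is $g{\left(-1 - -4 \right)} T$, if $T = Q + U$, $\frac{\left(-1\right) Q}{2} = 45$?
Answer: $-108$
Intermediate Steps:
$g{\left(K \right)} = 6 - K$
$Q = -90$ ($Q = \left(-2\right) 45 = -90$)
$T = -36$ ($T = -90 + 54 = -36$)
$g{\left(-1 - -4 \right)} T = \left(6 - \left(-1 - -4\right)\right) \left(-36\right) = \left(6 - \left(-1 + 4\right)\right) \left(-36\right) = \left(6 - 3\right) \left(-36\right) = 3 \left(-36\right) = -108$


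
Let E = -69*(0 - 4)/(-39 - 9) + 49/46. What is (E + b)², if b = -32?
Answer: 11390625/8464 ≈ 1345.8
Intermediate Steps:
E = -431/92 (E = -69/((-48/(-4))) + 49*(1/46) = -69/((-48*(-¼))) + 49/46 = -69/12 + 49/46 = -69*1/12 + 49/46 = -23/4 + 49/46 = -431/92 ≈ -4.6848)
(E + b)² = (-431/92 - 32)² = (-3375/92)² = 11390625/8464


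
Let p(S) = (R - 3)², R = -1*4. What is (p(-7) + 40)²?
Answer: 7921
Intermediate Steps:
R = -4
p(S) = 49 (p(S) = (-4 - 3)² = (-7)² = 49)
(p(-7) + 40)² = (49 + 40)² = 89² = 7921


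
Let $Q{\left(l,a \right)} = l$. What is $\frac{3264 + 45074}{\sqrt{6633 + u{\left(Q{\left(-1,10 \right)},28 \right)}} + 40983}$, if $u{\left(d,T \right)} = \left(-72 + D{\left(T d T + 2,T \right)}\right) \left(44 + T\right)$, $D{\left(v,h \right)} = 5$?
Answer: $\frac{330172709}{279934080} - \frac{24169 \sqrt{201}}{279934080} \approx 1.1782$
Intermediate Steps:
$u{\left(d,T \right)} = -2948 - 67 T$ ($u{\left(d,T \right)} = \left(-72 + 5\right) \left(44 + T\right) = - 67 \left(44 + T\right) = -2948 - 67 T$)
$\frac{3264 + 45074}{\sqrt{6633 + u{\left(Q{\left(-1,10 \right)},28 \right)}} + 40983} = \frac{3264 + 45074}{\sqrt{6633 - 4824} + 40983} = \frac{48338}{\sqrt{6633 - 4824} + 40983} = \frac{48338}{\sqrt{1809} + 40983} = \frac{48338}{3 \sqrt{201} + 40983} = \frac{48338}{40983 + 3 \sqrt{201}}$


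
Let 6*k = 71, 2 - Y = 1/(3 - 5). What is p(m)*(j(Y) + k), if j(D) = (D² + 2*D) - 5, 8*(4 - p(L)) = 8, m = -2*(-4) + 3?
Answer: 217/4 ≈ 54.250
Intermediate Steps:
Y = 5/2 (Y = 2 - 1/(3 - 5) = 2 - 1/(-2) = 2 - 1*(-½) = 2 + ½ = 5/2 ≈ 2.5000)
k = 71/6 (k = (⅙)*71 = 71/6 ≈ 11.833)
m = 11 (m = 8 + 3 = 11)
p(L) = 3 (p(L) = 4 - ⅛*8 = 4 - 1 = 3)
j(D) = -5 + D² + 2*D
p(m)*(j(Y) + k) = 3*((-5 + (5/2)² + 2*(5/2)) + 71/6) = 3*((-5 + 25/4 + 5) + 71/6) = 3*(25/4 + 71/6) = 3*(217/12) = 217/4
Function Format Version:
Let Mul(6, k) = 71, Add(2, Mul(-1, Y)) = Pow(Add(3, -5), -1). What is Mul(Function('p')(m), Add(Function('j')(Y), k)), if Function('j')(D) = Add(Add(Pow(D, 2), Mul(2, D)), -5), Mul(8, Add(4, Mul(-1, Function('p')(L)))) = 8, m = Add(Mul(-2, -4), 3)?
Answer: Rational(217, 4) ≈ 54.250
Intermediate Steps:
Y = Rational(5, 2) (Y = Add(2, Mul(-1, Pow(Add(3, -5), -1))) = Add(2, Mul(-1, Pow(-2, -1))) = Add(2, Mul(-1, Rational(-1, 2))) = Add(2, Rational(1, 2)) = Rational(5, 2) ≈ 2.5000)
k = Rational(71, 6) (k = Mul(Rational(1, 6), 71) = Rational(71, 6) ≈ 11.833)
m = 11 (m = Add(8, 3) = 11)
Function('p')(L) = 3 (Function('p')(L) = Add(4, Mul(Rational(-1, 8), 8)) = Add(4, -1) = 3)
Function('j')(D) = Add(-5, Pow(D, 2), Mul(2, D))
Mul(Function('p')(m), Add(Function('j')(Y), k)) = Mul(3, Add(Add(-5, Pow(Rational(5, 2), 2), Mul(2, Rational(5, 2))), Rational(71, 6))) = Mul(3, Add(Add(-5, Rational(25, 4), 5), Rational(71, 6))) = Mul(3, Add(Rational(25, 4), Rational(71, 6))) = Mul(3, Rational(217, 12)) = Rational(217, 4)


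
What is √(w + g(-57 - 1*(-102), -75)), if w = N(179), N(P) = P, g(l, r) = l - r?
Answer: √299 ≈ 17.292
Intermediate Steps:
w = 179
√(w + g(-57 - 1*(-102), -75)) = √(179 + ((-57 - 1*(-102)) - 1*(-75))) = √(179 + ((-57 + 102) + 75)) = √(179 + (45 + 75)) = √(179 + 120) = √299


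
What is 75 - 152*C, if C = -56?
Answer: 8587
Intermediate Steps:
75 - 152*C = 75 - 152*(-56) = 75 + 8512 = 8587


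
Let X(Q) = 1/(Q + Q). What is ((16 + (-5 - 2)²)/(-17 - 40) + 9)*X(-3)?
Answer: -224/171 ≈ -1.3099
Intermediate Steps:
X(Q) = 1/(2*Q)
((16 + (-5 - 2)²)/(-17 - 40) + 9)*X(-3) = ((16 + (-5 - 2)²)/(-17 - 40) + 9)*((½)/(-3)) = ((16 + (-7)²)/(-57) + 9)*((½)*(-⅓)) = ((16 + 49)*(-1/57) + 9)*(-⅙) = (65*(-1/57) + 9)*(-⅙) = (-65/57 + 9)*(-⅙) = (448/57)*(-⅙) = -224/171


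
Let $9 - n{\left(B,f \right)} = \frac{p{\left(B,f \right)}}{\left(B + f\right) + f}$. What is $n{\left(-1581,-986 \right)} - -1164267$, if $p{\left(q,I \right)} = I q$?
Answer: $\frac{243425382}{209} \approx 1.1647 \cdot 10^{6}$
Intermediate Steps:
$n{\left(B,f \right)} = 9 - \frac{B f}{B + 2 f}$ ($n{\left(B,f \right)} = 9 - \frac{f B}{\left(B + f\right) + f} = 9 - \frac{B f}{B + 2 f}$)
$n{\left(-1581,-986 \right)} - -1164267 = \frac{9 \left(-1581\right) + 18 \left(-986\right) - \left(-1581\right) \left(-986\right)}{-1581 + 2 \left(-986\right)} - -1164267 = \frac{-14229 - 17748 - 1558866}{-1581 - 1972} + 1164267 = \frac{1}{-3553} \left(-1590843\right) + 1164267 = \left(- \frac{1}{3553}\right) \left(-1590843\right) + 1164267 = \frac{93579}{209} + 1164267 = \frac{243425382}{209}$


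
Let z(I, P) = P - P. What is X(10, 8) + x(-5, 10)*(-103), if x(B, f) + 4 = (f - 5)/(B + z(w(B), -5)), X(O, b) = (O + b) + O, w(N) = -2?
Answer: 543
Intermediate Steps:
z(I, P) = 0
X(O, b) = b + 2*O
x(B, f) = -4 + (-5 + f)/B (x(B, f) = -4 + (f - 5)/(B + 0) = -4 + (-5 + f)/B)
X(10, 8) + x(-5, 10)*(-103) = (8 + 2*10) + ((-5 + 10 - 4*(-5))/(-5))*(-103) = (8 + 20) - (-5 + 10 + 20)/5*(-103) = 28 - ⅕*25*(-103) = 28 - 5*(-103) = 28 + 515 = 543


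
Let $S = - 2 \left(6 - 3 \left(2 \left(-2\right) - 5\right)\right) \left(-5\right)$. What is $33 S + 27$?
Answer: $10917$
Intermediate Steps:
$S = 330$ ($S = - 2 \left(6 - 3 \left(-4 - 5\right)\right) \left(-5\right) = - 2 \left(6 - -27\right) \left(-5\right) = - 2 \left(6 + 27\right) \left(-5\right) = \left(-2\right) 33 \left(-5\right) = \left(-66\right) \left(-5\right) = 330$)
$33 S + 27 = 33 \cdot 330 + 27 = 10890 + 27 = 10917$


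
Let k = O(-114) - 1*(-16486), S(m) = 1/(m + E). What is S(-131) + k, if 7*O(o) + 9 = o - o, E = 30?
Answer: 11654686/707 ≈ 16485.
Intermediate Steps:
O(o) = -9/7 (O(o) = -9/7 + (o - o)/7 = -9/7 + (⅐)*0 = -9/7 + 0 = -9/7)
S(m) = 1/(30 + m) (S(m) = 1/(m + 30) = 1/(30 + m))
k = 115393/7 (k = -9/7 - 1*(-16486) = -9/7 + 16486 = 115393/7 ≈ 16485.)
S(-131) + k = 1/(30 - 131) + 115393/7 = 1/(-101) + 115393/7 = -1/101 + 115393/7 = 11654686/707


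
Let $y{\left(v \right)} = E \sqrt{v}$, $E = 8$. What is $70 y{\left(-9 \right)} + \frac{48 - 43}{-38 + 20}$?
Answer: $- \frac{5}{18} + 1680 i \approx -0.27778 + 1680.0 i$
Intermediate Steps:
$y{\left(v \right)} = 8 \sqrt{v}$
$70 y{\left(-9 \right)} + \frac{48 - 43}{-38 + 20} = 70 \cdot 8 \sqrt{-9} + \frac{48 - 43}{-38 + 20} = 70 \cdot 8 \cdot 3 i + \frac{5}{-18} = 70 \cdot 24 i + 5 \left(- \frac{1}{18}\right) = 1680 i - \frac{5}{18} = - \frac{5}{18} + 1680 i$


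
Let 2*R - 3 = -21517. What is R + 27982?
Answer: 17225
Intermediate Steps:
R = -10757 (R = 3/2 + (1/2)*(-21517) = 3/2 - 21517/2 = -10757)
R + 27982 = -10757 + 27982 = 17225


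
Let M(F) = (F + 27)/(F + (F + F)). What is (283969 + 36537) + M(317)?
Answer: 304801550/951 ≈ 3.2051e+5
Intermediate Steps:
M(F) = (27 + F)/(3*F) (M(F) = (27 + F)/(F + 2*F) = (27 + F)/((3*F)) = (27 + F)*(1/(3*F)) = (27 + F)/(3*F))
(283969 + 36537) + M(317) = (283969 + 36537) + (⅓)*(27 + 317)/317 = 320506 + (⅓)*(1/317)*344 = 320506 + 344/951 = 304801550/951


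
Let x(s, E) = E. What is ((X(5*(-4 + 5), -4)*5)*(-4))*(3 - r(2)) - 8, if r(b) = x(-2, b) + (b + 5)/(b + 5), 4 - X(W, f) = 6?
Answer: -8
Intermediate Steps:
X(W, f) = -2 (X(W, f) = 4 - 1*6 = 4 - 6 = -2)
r(b) = 1 + b (r(b) = b + (b + 5)/(b + 5) = b + (5 + b)/(5 + b) = b + 1 = 1 + b)
((X(5*(-4 + 5), -4)*5)*(-4))*(3 - r(2)) - 8 = (-2*5*(-4))*(3 - (1 + 2)) - 8 = (-10*(-4))*(3 - 1*3) - 8 = 40*(3 - 3) - 8 = 40*0 - 8 = 0 - 8 = -8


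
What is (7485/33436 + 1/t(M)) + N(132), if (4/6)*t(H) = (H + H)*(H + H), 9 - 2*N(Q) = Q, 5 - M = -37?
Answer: -5421193175/88471656 ≈ -61.276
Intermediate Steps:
M = 42 (M = 5 - 1*(-37) = 5 + 37 = 42)
N(Q) = 9/2 - Q/2
t(H) = 6*H² (t(H) = 3*((H + H)*(H + H))/2 = 3*((2*H)*(2*H))/2 = 3*(4*H²)/2 = 6*H²)
(7485/33436 + 1/t(M)) + N(132) = (7485/33436 + 1/(6*42²)) + (9/2 - ½*132) = (7485*(1/33436) + 1/(6*1764)) + (9/2 - 66) = (7485/33436 + 1/10584) - 123/2 = 19813669/88471656 - 123/2 = -5421193175/88471656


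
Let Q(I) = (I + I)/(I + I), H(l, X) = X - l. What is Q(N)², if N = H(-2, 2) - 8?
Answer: 1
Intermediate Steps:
N = -4 (N = (2 - 1*(-2)) - 8 = (2 + 2) - 8 = 4 - 8 = -4)
Q(I) = 1 (Q(I) = (2*I)/((2*I)) = (2*I)*(1/(2*I)) = 1)
Q(N)² = 1² = 1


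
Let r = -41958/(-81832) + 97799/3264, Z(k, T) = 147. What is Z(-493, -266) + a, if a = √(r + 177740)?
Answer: 147 + 5*√123852936845145909/4173432 ≈ 568.63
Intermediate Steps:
r = 1017504835/33387456 (r = -41958*(-1/81832) + 97799*(1/3264) = 20979/40916 + 97799/3264 = 1017504835/33387456 ≈ 30.476)
a = 5*√123852936845145909/4173432 (a = √(1017504835/33387456 + 177740) = √(5935303934275/33387456) = 5*√123852936845145909/4173432 ≈ 421.63)
Z(-493, -266) + a = 147 + 5*√123852936845145909/4173432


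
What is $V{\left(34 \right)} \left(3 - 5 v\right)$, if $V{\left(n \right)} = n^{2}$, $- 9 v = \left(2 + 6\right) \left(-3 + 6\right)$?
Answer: $\frac{56644}{3} \approx 18881.0$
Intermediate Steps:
$v = - \frac{8}{3}$ ($v = - \frac{\left(2 + 6\right) \left(-3 + 6\right)}{9} = - \frac{8 \cdot 3}{9} = \left(- \frac{1}{9}\right) 24 = - \frac{8}{3} \approx -2.6667$)
$V{\left(34 \right)} \left(3 - 5 v\right) = 34^{2} \left(3 - - \frac{40}{3}\right) = 1156 \left(3 + \frac{40}{3}\right) = 1156 \cdot \frac{49}{3} = \frac{56644}{3}$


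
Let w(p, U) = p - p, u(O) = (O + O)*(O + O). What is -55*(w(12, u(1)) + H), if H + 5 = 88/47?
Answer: 8085/47 ≈ 172.02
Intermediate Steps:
H = -147/47 (H = -5 + 88/47 = -147/47 ≈ -3.1277)
u(O) = 4*O² (u(O) = (2*O)*(2*O) = 4*O²)
w(p, U) = 0
-55*(w(12, u(1)) + H) = -55*(0 - 147/47) = -55*(-147/47) = 8085/47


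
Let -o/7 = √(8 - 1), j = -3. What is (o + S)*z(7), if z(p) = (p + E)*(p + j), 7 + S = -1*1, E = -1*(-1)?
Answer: -256 - 224*√7 ≈ -848.65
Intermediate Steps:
E = 1
S = -8 (S = -7 - 1*1 = -7 - 1 = -8)
z(p) = (1 + p)*(-3 + p) (z(p) = (p + 1)*(p - 3) = (1 + p)*(-3 + p))
o = -7*√7 (o = -7*√(8 - 1) = -7*√7 ≈ -18.520)
(o + S)*z(7) = (-7*√7 - 8)*(-3 + 7² - 2*7) = (-8 - 7*√7)*(-3 + 49 - 14) = (-8 - 7*√7)*32 = -256 - 224*√7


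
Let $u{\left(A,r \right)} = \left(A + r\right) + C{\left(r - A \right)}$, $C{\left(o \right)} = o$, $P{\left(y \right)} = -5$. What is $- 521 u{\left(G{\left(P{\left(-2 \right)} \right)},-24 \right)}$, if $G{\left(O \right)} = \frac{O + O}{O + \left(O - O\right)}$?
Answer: $25008$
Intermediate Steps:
$G{\left(O \right)} = 2$ ($G{\left(O \right)} = \frac{2 O}{O + 0} = \frac{2 O}{O} = 2$)
$u{\left(A,r \right)} = 2 r$ ($u{\left(A,r \right)} = \left(A + r\right) - \left(A - r\right) = 2 r$)
$- 521 u{\left(G{\left(P{\left(-2 \right)} \right)},-24 \right)} = - 521 \cdot 2 \left(-24\right) = \left(-521\right) \left(-48\right) = 25008$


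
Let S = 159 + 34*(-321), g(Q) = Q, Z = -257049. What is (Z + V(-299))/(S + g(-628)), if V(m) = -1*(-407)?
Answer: 256642/11383 ≈ 22.546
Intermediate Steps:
S = -10755 (S = 159 - 10914 = -10755)
V(m) = 407
(Z + V(-299))/(S + g(-628)) = (-257049 + 407)/(-10755 - 628) = -256642/(-11383) = -256642*(-1/11383) = 256642/11383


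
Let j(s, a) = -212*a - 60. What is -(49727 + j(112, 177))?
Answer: -12143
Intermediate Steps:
j(s, a) = -60 - 212*a
-(49727 + j(112, 177)) = -(49727 + (-60 - 212*177)) = -(49727 + (-60 - 37524)) = -(49727 - 37584) = -1*12143 = -12143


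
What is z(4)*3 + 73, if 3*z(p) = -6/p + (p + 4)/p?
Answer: 147/2 ≈ 73.500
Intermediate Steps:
z(p) = -2/p + (4 + p)/(3*p) (z(p) = (-6/p + (p + 4)/p)/3 = (-6/p + (4 + p)/p)/3 = -2/p + (4 + p)/(3*p))
z(4)*3 + 73 = ((⅓)*(-2 + 4)/4)*3 + 73 = ((⅓)*(¼)*2)*3 + 73 = (⅙)*3 + 73 = ½ + 73 = 147/2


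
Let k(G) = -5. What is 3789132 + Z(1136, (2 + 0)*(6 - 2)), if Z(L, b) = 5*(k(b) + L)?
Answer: 3794787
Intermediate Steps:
Z(L, b) = -25 + 5*L (Z(L, b) = 5*(-5 + L) = -25 + 5*L)
3789132 + Z(1136, (2 + 0)*(6 - 2)) = 3789132 + (-25 + 5*1136) = 3789132 + (-25 + 5680) = 3789132 + 5655 = 3794787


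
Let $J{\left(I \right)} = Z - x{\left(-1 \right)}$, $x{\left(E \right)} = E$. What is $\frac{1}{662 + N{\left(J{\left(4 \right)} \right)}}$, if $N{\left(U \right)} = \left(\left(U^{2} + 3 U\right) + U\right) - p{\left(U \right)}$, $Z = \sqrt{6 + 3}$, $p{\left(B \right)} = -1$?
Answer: $\frac{1}{695} \approx 0.0014388$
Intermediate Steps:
$Z = 3$ ($Z = \sqrt{9} = 3$)
$J{\left(I \right)} = 4$ ($J{\left(I \right)} = 3 - -1 = 3 + 1 = 4$)
$N{\left(U \right)} = 1 + U^{2} + 4 U$ ($N{\left(U \right)} = \left(\left(U^{2} + 3 U\right) + U\right) - -1 = \left(U^{2} + 4 U\right) + 1 = 1 + U^{2} + 4 U$)
$\frac{1}{662 + N{\left(J{\left(4 \right)} \right)}} = \frac{1}{662 + \left(1 + 4^{2} + 4 \cdot 4\right)} = \frac{1}{662 + \left(1 + 16 + 16\right)} = \frac{1}{662 + 33} = \frac{1}{695}$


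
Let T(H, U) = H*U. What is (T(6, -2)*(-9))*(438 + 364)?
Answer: 86616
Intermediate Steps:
(T(6, -2)*(-9))*(438 + 364) = ((6*(-2))*(-9))*(438 + 364) = -12*(-9)*802 = 108*802 = 86616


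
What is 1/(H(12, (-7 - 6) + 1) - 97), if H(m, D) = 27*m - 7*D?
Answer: 1/311 ≈ 0.0032154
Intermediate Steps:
H(m, D) = -7*D + 27*m
1/(H(12, (-7 - 6) + 1) - 97) = 1/((-7*((-7 - 6) + 1) + 27*12) - 97) = 1/((-7*(-13 + 1) + 324) - 97) = 1/((-7*(-12) + 324) - 97) = 1/((84 + 324) - 97) = 1/(408 - 97) = 1/311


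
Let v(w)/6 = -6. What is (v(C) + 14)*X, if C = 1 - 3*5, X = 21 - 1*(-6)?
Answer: -594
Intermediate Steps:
X = 27 (X = 21 + 6 = 27)
C = -14 (C = 1 - 15 = -14)
v(w) = -36 (v(w) = 6*(-6) = -36)
(v(C) + 14)*X = (-36 + 14)*27 = -22*27 = -594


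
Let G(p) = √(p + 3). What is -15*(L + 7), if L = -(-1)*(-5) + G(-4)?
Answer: -30 - 15*I ≈ -30.0 - 15.0*I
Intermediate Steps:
G(p) = √(3 + p)
L = -5 + I (L = -(-1)*(-5) + √(3 - 4) = -1*5 + √(-1) = -5 + I ≈ -5.0 + 1.0*I)
-15*(L + 7) = -15*((-5 + I) + 7) = -15*(2 + I) = -30 - 15*I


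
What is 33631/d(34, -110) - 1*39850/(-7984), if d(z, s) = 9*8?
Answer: 8480597/17964 ≈ 472.09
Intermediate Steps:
d(z, s) = 72
33631/d(34, -110) - 1*39850/(-7984) = 33631/72 - 1*39850/(-7984) = 33631*(1/72) - 39850*(-1/7984) = 33631/72 + 19925/3992 = 8480597/17964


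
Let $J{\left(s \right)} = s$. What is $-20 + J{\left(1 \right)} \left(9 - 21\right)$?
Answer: $-32$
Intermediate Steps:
$-20 + J{\left(1 \right)} \left(9 - 21\right) = -20 + 1 \left(9 - 21\right) = -20 + 1 \left(-12\right) = -20 - 12 = -32$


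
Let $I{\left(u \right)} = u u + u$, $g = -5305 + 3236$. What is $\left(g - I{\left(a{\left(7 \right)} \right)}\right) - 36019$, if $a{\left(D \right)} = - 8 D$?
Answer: $-41168$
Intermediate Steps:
$g = -2069$
$I{\left(u \right)} = u + u^{2}$ ($I{\left(u \right)} = u^{2} + u = u + u^{2}$)
$\left(g - I{\left(a{\left(7 \right)} \right)}\right) - 36019 = \left(-2069 - \left(-8\right) 7 \left(1 - 56\right)\right) - 36019 = \left(-2069 - - 56 \left(1 - 56\right)\right) - 36019 = \left(-2069 - \left(-56\right) \left(-55\right)\right) - 36019 = \left(-2069 - 3080\right) - 36019 = -5149 - 36019 = -41168$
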